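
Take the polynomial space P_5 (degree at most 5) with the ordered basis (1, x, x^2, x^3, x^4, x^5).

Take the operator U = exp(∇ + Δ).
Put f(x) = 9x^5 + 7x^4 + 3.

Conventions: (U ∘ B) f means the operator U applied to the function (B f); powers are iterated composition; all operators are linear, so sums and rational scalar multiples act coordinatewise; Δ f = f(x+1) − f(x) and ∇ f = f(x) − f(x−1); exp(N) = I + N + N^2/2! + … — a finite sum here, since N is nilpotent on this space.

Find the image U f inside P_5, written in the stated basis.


the result is g(x) = 9x^5 + 97x^4 + 416x^3 + 1068x^2 + 1720x + 1253

order-1 term: 90x^4 + 56x^3 + 180x^2 + 56x + 18
order-2 term: 360x^3 + 168x^2 + 720x + 112
order-3 term: 720x^2 + 224x + 720
order-4 term: 720x + 112
order-5 term: 288
the series for exp(∇ + Δ) f terminates at order 5
exp(∇ + Δ) f = 9x^5 + 97x^4 + 416x^3 + 1068x^2 + 1720x + 1253


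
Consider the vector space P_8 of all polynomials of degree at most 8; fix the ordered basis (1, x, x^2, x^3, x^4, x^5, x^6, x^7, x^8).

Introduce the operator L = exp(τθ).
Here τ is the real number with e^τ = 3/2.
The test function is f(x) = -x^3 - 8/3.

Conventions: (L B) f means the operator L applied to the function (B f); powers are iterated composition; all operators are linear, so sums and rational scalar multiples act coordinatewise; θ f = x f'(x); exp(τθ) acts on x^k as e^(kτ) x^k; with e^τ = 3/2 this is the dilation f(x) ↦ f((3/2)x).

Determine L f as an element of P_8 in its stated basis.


g(x) = -(27/8)x^3 - 8/3

exp(τθ) x^k = e^(kτ) x^k; with e^τ = 3/2 this sends x^k to (3/2)^k x^k
x^3 ↦ 27/8 x^3
applying this coordinatewise to f: exp(τθ) f = -(27/8)x^3 - 8/3


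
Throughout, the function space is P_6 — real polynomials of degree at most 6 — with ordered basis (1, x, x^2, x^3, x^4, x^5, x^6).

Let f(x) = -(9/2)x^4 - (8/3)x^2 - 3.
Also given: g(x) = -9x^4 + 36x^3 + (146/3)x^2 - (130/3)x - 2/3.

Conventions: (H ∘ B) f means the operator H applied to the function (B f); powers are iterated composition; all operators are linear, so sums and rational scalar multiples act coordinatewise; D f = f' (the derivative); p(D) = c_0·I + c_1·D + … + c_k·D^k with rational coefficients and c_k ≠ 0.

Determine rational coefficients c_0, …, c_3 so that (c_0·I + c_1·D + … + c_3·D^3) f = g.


D^0 f = -(9/2)x^4 - (8/3)x^2 - 3
D^1 f = -18x^3 - (16/3)x
D^2 f = -54x^2 - 16/3
D^3 f = -108x
matching coefficients of g against c_0 f + c_1 Df + … from the top degree down determines the c_i
solution: c_0 = 2, c_1 = -2, c_2 = -1, c_3 = 1/2

p(D) = 2·I − 2·D − D^2 + (1/2)·D^3, i.e. c_0 = 2, c_1 = -2, c_2 = -1, c_3 = 1/2


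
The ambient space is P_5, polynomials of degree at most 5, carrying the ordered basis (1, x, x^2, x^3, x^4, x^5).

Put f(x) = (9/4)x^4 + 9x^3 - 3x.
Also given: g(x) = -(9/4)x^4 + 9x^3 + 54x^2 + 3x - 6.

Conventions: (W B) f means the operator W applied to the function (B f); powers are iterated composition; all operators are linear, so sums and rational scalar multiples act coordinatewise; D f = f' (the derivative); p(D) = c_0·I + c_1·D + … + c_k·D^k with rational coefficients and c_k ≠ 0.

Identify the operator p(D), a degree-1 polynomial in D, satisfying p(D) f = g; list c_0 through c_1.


D^0 f = (9/4)x^4 + 9x^3 - 3x
D^1 f = 9x^3 + 27x^2 - 3
matching coefficients of g against c_0 f + c_1 Df + … from the top degree down determines the c_i
solution: c_0 = -1, c_1 = 2

c_0 = -1, c_1 = 2


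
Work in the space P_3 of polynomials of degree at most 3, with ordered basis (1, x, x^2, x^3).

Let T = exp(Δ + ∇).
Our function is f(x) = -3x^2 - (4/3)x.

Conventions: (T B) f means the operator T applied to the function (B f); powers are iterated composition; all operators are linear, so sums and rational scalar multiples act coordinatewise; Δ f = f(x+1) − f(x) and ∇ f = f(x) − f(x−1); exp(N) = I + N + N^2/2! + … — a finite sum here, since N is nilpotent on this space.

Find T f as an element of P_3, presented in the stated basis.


the image equals g(x) = -3x^2 - (40/3)x - 44/3

order-1 term: -12x - 8/3
order-2 term: -12
the series for exp(Δ + ∇) f terminates at order 2
exp(Δ + ∇) f = -3x^2 - (40/3)x - 44/3


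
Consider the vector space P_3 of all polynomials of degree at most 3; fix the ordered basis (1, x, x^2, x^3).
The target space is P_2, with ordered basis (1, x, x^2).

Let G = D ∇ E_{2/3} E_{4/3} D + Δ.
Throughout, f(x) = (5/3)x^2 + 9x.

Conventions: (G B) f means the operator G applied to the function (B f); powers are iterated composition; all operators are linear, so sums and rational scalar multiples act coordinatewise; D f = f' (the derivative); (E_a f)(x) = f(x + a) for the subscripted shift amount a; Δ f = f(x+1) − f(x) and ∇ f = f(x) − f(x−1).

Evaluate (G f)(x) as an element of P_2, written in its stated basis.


g(x) = (10/3)x + 32/3

D f = (10/3)x + 9
E_{4/3} D f = (10/3)x + 121/9
E_{2/3} E_{4/3} D f = (10/3)x + 47/3
∇ (E_{2/3} E_{4/3} D) f = 10/3
D ∇ (E_{2/3} E_{4/3} D) f = 0
Δ f = (10/3)x + 32/3
(D ∇ E_{2/3} E_{4/3} D + Δ) f = (10/3)x + 32/3


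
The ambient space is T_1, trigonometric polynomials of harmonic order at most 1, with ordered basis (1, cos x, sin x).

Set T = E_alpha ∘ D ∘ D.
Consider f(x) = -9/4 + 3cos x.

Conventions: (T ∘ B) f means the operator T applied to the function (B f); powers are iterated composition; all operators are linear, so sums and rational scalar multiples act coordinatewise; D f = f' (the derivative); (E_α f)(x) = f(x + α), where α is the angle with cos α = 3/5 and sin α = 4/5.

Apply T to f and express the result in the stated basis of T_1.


the image equals g(x) = -(9/5)cos x + (12/5)sin x

D f = -3sin x
D D f = -3cos x
E_alpha D D f = -(9/5)cos x + (12/5)sin x


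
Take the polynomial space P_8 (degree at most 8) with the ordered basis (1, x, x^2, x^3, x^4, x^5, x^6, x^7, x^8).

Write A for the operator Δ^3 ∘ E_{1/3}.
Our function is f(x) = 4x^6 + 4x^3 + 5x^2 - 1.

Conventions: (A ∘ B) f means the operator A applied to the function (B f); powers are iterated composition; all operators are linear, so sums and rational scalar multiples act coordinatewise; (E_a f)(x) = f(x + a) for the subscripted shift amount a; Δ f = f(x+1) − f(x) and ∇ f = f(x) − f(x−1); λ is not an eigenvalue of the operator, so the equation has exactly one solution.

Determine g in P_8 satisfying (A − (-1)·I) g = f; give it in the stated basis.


g(x) = 4x^6 - 476x^3 - 2635x^2 - 5200x - 6865/9

write g with unknown coordinates in the stated basis and equate coefficients in (A − (-1)·I) g = f
solving from the highest basis element down gives g = 4x^6 - 476x^3 - 2635x^2 - 5200x - 6865/9
check: A g = 480x^3 + 2640x^2 + 5200x + 6856/9
so A g − (-1)·g = 4x^6 + 4x^3 + 5x^2 - 1 = f ✓


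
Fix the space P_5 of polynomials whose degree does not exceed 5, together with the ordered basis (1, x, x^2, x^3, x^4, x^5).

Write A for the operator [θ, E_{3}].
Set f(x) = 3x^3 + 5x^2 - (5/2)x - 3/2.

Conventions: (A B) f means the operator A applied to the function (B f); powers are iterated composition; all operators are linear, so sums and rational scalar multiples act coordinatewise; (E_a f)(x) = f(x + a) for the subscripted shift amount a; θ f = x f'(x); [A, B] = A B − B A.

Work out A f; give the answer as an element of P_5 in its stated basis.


E_{3} f = 3x^3 + 32x^2 + (217/2)x + 117
θ E_{3} f = 9x^3 + 64x^2 + (217/2)x
θ f = 9x^3 + 10x^2 - (5/2)x
E_{3} θ f = 9x^3 + 91x^2 + (601/2)x + 651/2
[θ, E_{3}] f = -27x^2 - 192x - 651/2

the result is g(x) = -27x^2 - 192x - 651/2


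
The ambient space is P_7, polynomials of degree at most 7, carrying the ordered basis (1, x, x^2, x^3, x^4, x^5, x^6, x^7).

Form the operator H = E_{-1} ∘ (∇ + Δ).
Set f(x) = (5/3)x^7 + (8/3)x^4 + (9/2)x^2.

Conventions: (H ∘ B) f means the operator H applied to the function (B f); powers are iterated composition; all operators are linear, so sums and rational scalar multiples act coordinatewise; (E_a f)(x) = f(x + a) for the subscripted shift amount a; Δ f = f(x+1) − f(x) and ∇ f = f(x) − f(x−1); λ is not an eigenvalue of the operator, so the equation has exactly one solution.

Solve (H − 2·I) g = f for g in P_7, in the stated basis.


the result is g(x) = -(5/6)x^7 - (35/6)x^6 + 57x^4 - (16/3)x^3 - (1129/4)x^2 + (37/6)x + 680/3

write g with unknown coordinates in the stated basis and equate coefficients in (H − 2·I) g = f
solving from the highest basis element down gives g = -(5/6)x^7 - (35/6)x^6 + 57x^4 - (16/3)x^3 - (1129/4)x^2 + (37/6)x + 680/3
check: H g = -(35/3)x^6 + (350/3)x^4 - (32/3)x^3 - 560x^2 + (37/3)x + 1360/3
so H g − 2·g = (5/3)x^7 + (8/3)x^4 + (9/2)x^2 = f ✓


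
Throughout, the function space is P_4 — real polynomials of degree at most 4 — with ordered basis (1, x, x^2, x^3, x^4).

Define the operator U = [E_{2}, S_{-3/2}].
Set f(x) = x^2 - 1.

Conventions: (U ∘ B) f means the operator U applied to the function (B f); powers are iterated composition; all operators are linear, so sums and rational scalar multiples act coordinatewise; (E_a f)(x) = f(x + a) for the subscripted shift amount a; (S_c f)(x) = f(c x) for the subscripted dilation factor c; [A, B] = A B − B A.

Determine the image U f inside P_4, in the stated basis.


the image equals g(x) = 15x + 5

S_{-3/2} f = (9/4)x^2 - 1
E_{2} S_{-3/2} f = (9/4)x^2 + 9x + 8
E_{2} f = x^2 + 4x + 3
S_{-3/2} E_{2} f = (9/4)x^2 - 6x + 3
[E_{2}, S_{-3/2}] f = 15x + 5


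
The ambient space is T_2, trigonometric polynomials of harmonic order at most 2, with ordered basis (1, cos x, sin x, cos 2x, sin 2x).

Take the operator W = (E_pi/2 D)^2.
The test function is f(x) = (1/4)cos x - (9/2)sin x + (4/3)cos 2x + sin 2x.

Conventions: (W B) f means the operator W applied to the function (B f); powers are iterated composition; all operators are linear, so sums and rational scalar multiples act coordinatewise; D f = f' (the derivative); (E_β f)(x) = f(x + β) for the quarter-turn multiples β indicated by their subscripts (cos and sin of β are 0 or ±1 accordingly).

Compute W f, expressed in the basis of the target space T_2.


the result is g(x) = (1/4)cos x - (9/2)sin x - (16/3)cos 2x - 4sin 2x

D f = -(9/2)cos x - (1/4)sin x + 2cos 2x - (8/3)sin 2x
E_pi/2 D f = -(1/4)cos x + (9/2)sin x - 2cos 2x + (8/3)sin 2x
D (E_pi/2 D) f = (9/2)cos x + (1/4)sin x + (16/3)cos 2x + 4sin 2x
E_pi/2 D (E_pi/2 D) f = (1/4)cos x - (9/2)sin x - (16/3)cos 2x - 4sin 2x


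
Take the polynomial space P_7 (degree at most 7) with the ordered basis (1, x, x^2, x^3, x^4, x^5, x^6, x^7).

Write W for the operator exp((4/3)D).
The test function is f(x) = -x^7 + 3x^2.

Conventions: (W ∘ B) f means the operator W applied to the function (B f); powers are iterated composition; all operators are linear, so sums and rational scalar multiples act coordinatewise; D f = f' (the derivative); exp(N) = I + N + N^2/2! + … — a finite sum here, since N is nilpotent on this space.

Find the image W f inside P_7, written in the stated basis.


g(x) = -x^7 - (28/3)x^6 - (112/3)x^5 - (2240/27)x^4 - (8960/81)x^3 - (6925/81)x^2 - (22840/729)x - 4720/2187

order-1 term: -(28/3)x^6 + 8x
order-2 term: -(112/3)x^5 + 16/3
order-3 term: -(2240/27)x^4
order-4 term: -(8960/81)x^3
order-5 term: -(7168/81)x^2
order-6 term: -(28672/729)x
order-7 term: -16384/2187
the series for exp((4/3)D) f terminates at order 7
exp((4/3)D) f = -x^7 - (28/3)x^6 - (112/3)x^5 - (2240/27)x^4 - (8960/81)x^3 - (6925/81)x^2 - (22840/729)x - 4720/2187


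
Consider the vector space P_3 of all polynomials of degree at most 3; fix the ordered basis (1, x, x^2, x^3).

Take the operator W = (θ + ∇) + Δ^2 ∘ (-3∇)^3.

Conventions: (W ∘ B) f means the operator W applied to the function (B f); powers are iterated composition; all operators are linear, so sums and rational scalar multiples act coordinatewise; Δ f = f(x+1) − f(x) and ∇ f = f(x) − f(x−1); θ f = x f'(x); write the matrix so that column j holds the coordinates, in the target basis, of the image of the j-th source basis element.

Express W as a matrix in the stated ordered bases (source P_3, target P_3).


image of 1: 0
image of x: x + 1
image of x^2: 2x^2 + 2x - 1
image of x^3: 3x^3 + 3x^2 - 3x + 1
each image's coordinates form column j of the matrix

the matrix is [[0, 1, -1, 1]; [0, 1, 2, -3]; [0, 0, 2, 3]; [0, 0, 0, 3]] (rows listed top to bottom)


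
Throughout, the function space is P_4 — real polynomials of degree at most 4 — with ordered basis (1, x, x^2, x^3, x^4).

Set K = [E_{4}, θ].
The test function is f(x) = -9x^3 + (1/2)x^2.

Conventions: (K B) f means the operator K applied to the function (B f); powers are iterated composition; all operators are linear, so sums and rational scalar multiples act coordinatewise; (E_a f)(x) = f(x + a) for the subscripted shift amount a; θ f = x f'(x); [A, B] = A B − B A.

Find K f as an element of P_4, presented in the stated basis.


the result is g(x) = -108x^2 - 860x - 1712

θ f = -27x^3 + x^2
E_{4} θ f = -27x^3 - 323x^2 - 1288x - 1712
E_{4} f = -9x^3 - (215/2)x^2 - 428x - 568
θ E_{4} f = -27x^3 - 215x^2 - 428x
[E_{4}, θ] f = -108x^2 - 860x - 1712


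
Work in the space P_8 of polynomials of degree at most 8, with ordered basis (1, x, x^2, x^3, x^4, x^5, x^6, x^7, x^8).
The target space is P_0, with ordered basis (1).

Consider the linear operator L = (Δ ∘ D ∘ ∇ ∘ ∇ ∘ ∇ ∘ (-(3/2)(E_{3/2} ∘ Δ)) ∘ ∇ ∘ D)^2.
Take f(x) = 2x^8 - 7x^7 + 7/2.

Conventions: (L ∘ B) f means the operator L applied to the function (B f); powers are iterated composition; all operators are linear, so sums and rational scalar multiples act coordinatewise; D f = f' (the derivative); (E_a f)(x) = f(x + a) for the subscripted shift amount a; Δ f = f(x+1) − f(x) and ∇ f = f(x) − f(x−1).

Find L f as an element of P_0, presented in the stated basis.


D f = 16x^7 - 49x^6
∇ D f = 112x^6 - 630x^5 + 1295x^4 - 1540x^3 + 1071x^2 - 406x + 65
Δ (∇ ∘ D) f = 672x^5 - 1470x^4 + 1120x^3 - 1470x^2 + 224x - 98
E_{3/2} Δ (∇ ∘ D) f = 672x^5 + 3570x^4 + 7420x^3 + 6405x^2 + 539x - 13027/8
(-(3/2)(E_{3/2} ∘ Δ)) (∇ ∘ D) f = -1008x^5 - 5355x^4 - 11130x^3 - (19215/2)x^2 - (1617/2)x + 39081/16
∇ (-(3/2)(E_{3/2} ∘ Δ)) (∇ ∘ D) f = -5040x^4 - 11340x^3 - 11340x^2 - 2205x + 2016
∇ ∇ (-(3/2)(E_{3/2} ∘ Δ)) (∇ ∘ D) f = -20160x^3 - 3780x^2 - 8820x + 2835
∇ (∇ ∘ ∇) (-(3/2)(E_{3/2} ∘ Δ)) (∇ ∘ D) f = -60480x^2 + 52920x - 25200
D ∇ (∇ ∘ ∇) (-(3/2)(E_{3/2} ∘ Δ)) (∇ ∘ D) f = -120960x + 52920
Δ (D ∘ ∇) (∇ ∘ ∇) (-(3/2)(E_{3/2} ∘ Δ)) (∇ ∘ D) f = -120960
D (Δ ∘ D ∘ ∇ ∘ ∇ ∘ ∇ ∘ (-(3/2)(E_{3/2} ∘ Δ)) ∘ ∇ ∘ D) f = 0
∇ D (Δ ∘ D ∘ ∇ ∘ ∇ ∘ ∇ ∘ (-(3/2)(E_{3/2} ∘ Δ)) ∘ ∇ ∘ D) f = 0
Δ (∇ ∘ D) (Δ ∘ D ∘ ∇ ∘ ∇ ∘ ∇ ∘ (-(3/2)(E_{3/2} ∘ Δ)) ∘ ∇ ∘ D) f = 0
E_{3/2} Δ (∇ ∘ D) (Δ ∘ D ∘ ∇ ∘ ∇ ∘ ∇ ∘ (-(3/2)(E_{3/2} ∘ Δ)) ∘ ∇ ∘ D) f = 0
(-(3/2)(E_{3/2} ∘ Δ)) (∇ ∘ D) (Δ ∘ D ∘ ∇ ∘ ∇ ∘ ∇ ∘ (-(3/2)(E_{3/2} ∘ Δ)) ∘ ∇ ∘ D) f = 0
∇ (-(3/2)(E_{3/2} ∘ Δ)) (∇ ∘ D) (Δ ∘ D ∘ ∇ ∘ ∇ ∘ ∇ ∘ (-(3/2)(E_{3/2} ∘ Δ)) ∘ ∇ ∘ D) f = 0
∇ ∇ (-(3/2)(E_{3/2} ∘ Δ)) (∇ ∘ D) (Δ ∘ D ∘ ∇ ∘ ∇ ∘ ∇ ∘ (-(3/2)(E_{3/2} ∘ Δ)) ∘ ∇ ∘ D) f = 0
∇ (∇ ∘ ∇) (-(3/2)(E_{3/2} ∘ Δ)) (∇ ∘ D) (Δ ∘ D ∘ ∇ ∘ ∇ ∘ ∇ ∘ (-(3/2)(E_{3/2} ∘ Δ)) ∘ ∇ ∘ D) f = 0
D ∇ (∇ ∘ ∇) (-(3/2)(E_{3/2} ∘ Δ)) (∇ ∘ D) (Δ ∘ D ∘ ∇ ∘ ∇ ∘ ∇ ∘ (-(3/2)(E_{3/2} ∘ Δ)) ∘ ∇ ∘ D) f = 0
Δ (D ∘ ∇) (∇ ∘ ∇) (-(3/2)(E_{3/2} ∘ Δ)) (∇ ∘ D) (Δ ∘ D ∘ ∇ ∘ ∇ ∘ ∇ ∘ (-(3/2)(E_{3/2} ∘ Δ)) ∘ ∇ ∘ D) f = 0

g(x) = 0


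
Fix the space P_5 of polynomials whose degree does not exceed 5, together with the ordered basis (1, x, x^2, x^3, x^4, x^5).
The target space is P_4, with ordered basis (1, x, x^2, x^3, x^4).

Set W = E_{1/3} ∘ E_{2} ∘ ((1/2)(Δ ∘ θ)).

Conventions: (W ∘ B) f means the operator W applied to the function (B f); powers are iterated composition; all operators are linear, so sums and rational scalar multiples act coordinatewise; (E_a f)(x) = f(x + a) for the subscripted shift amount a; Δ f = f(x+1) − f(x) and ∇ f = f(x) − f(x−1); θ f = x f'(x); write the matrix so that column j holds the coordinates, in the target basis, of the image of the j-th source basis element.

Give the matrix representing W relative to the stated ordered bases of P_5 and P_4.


the matrix is [[0, 1/2, 17/3, 73/2, 5066/27, 138655/162]; [0, 0, 2, 51/2, 584/3, 63325/54]; [0, 0, 0, 9/2, 68, 1825/3]; [0, 0, 0, 0, 8, 425/3]; [0, 0, 0, 0, 0, 25/2]] (rows listed top to bottom)

image of 1: 0
image of x: 1/2
image of x^2: 2x + 17/3
image of x^3: (9/2)x^2 + (51/2)x + 73/2
image of x^4: 8x^3 + 68x^2 + (584/3)x + 5066/27
image of x^5: (25/2)x^4 + (425/3)x^3 + (1825/3)x^2 + (63325/54)x + 138655/162
each image's coordinates form column j of the matrix


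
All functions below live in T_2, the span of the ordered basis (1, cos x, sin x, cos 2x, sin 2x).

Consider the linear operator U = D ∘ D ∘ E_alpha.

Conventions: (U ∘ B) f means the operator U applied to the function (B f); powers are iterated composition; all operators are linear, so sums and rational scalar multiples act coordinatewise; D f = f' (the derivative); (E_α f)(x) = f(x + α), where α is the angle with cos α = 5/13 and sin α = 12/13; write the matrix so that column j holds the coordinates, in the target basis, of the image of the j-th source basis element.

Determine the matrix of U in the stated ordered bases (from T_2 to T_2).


the matrix is [[0, 0, 0, 0, 0]; [0, -5/13, -12/13, 0, 0]; [0, 12/13, -5/13, 0, 0]; [0, 0, 0, 476/169, -480/169]; [0, 0, 0, 480/169, 476/169]] (rows listed top to bottom)

image of 1: 0
image of cos x: -(5/13)cos x + (12/13)sin x
image of sin x: -(12/13)cos x - (5/13)sin x
image of cos 2x: (476/169)cos 2x + (480/169)sin 2x
image of sin 2x: -(480/169)cos 2x + (476/169)sin 2x
each image's coordinates form column j of the matrix


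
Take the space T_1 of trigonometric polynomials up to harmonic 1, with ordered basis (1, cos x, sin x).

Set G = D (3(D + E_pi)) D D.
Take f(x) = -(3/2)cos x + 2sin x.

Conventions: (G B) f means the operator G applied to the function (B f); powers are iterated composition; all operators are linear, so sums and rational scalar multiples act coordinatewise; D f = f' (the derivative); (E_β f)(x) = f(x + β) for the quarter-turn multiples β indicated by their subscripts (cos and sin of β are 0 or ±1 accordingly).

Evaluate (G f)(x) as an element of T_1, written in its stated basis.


the image equals g(x) = (3/2)cos x + (21/2)sin x

D f = 2cos x + (3/2)sin x
D D f = (3/2)cos x - 2sin x
D (D D) f = -2cos x - (3/2)sin x
E_pi (D D) f = -(3/2)cos x + 2sin x
(D + E_pi) (D D) f = -(7/2)cos x + (1/2)sin x
(3(D + E_pi)) (D D) f = -(21/2)cos x + (3/2)sin x
D (3(D + E_pi)) (D D) f = (3/2)cos x + (21/2)sin x


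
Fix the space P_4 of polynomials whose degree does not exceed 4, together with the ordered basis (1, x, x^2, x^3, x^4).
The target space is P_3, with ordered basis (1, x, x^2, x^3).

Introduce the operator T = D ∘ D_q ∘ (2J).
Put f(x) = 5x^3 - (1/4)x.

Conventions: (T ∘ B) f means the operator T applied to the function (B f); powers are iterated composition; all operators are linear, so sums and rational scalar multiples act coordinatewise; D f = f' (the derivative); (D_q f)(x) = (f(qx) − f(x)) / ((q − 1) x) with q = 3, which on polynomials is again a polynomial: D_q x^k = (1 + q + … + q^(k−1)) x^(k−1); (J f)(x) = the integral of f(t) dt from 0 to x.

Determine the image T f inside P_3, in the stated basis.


J f = (5/4)x^4 - (1/8)x^2
(2J) f = (5/2)x^4 - (1/4)x^2
D_q (2J) f = 100x^3 - x
D D_q (2J) f = 300x^2 - 1

g(x) = 300x^2 - 1


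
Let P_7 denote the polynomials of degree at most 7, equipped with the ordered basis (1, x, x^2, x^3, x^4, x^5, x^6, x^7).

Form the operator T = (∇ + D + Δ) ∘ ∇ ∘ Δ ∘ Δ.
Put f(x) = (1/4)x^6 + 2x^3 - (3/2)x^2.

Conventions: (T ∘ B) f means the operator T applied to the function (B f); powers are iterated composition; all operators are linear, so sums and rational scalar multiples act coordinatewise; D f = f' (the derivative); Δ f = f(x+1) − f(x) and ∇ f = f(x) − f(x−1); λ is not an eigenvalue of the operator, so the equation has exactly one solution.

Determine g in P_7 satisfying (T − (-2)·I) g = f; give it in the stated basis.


the image equals g(x) = (1/8)x^6 + x^3 - (273/4)x^2 - (135/2)x - 195/4

write g with unknown coordinates in the stated basis and equate coefficients in (T − (-2)·I) g = f
solving from the highest basis element down gives g = (1/8)x^6 + x^3 - (273/4)x^2 - (135/2)x - 195/4
check: T g = 135x^2 + 135x + 195/2
so T g − (-2)·g = (1/4)x^6 + 2x^3 - (3/2)x^2 = f ✓


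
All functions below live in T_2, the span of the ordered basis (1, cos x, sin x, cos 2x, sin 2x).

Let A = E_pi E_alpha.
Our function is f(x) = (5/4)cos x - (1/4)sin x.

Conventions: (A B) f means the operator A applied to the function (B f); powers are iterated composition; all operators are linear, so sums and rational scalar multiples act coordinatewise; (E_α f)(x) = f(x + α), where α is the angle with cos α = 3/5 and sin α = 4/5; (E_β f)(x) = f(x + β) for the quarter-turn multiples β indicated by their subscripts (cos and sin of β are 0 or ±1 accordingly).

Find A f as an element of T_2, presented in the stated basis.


the image equals g(x) = -(11/20)cos x + (23/20)sin x

E_alpha f = (11/20)cos x - (23/20)sin x
E_pi E_alpha f = -(11/20)cos x + (23/20)sin x


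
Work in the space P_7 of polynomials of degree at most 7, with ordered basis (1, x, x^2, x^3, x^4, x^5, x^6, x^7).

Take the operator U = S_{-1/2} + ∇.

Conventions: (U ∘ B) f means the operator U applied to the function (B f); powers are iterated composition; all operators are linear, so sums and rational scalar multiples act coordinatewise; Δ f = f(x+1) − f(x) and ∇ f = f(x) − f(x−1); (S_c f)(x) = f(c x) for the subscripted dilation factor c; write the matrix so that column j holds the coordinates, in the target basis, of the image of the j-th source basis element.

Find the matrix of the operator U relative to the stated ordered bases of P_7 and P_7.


image of 1: 1
image of x: -(1/2)x + 1
image of x^2: (1/4)x^2 + 2x - 1
image of x^3: -(1/8)x^3 + 3x^2 - 3x + 1
image of x^4: (1/16)x^4 + 4x^3 - 6x^2 + 4x - 1
image of x^5: -(1/32)x^5 + 5x^4 - 10x^3 + 10x^2 - 5x + 1
image of x^6: (1/64)x^6 + 6x^5 - 15x^4 + 20x^3 - 15x^2 + 6x - 1
image of x^7: -(1/128)x^7 + 7x^6 - 21x^5 + 35x^4 - 35x^3 + 21x^2 - 7x + 1
each image's coordinates form column j of the matrix

the matrix is [[1, 1, -1, 1, -1, 1, -1, 1]; [0, -1/2, 2, -3, 4, -5, 6, -7]; [0, 0, 1/4, 3, -6, 10, -15, 21]; [0, 0, 0, -1/8, 4, -10, 20, -35]; [0, 0, 0, 0, 1/16, 5, -15, 35]; [0, 0, 0, 0, 0, -1/32, 6, -21]; [0, 0, 0, 0, 0, 0, 1/64, 7]; [0, 0, 0, 0, 0, 0, 0, -1/128]] (rows listed top to bottom)


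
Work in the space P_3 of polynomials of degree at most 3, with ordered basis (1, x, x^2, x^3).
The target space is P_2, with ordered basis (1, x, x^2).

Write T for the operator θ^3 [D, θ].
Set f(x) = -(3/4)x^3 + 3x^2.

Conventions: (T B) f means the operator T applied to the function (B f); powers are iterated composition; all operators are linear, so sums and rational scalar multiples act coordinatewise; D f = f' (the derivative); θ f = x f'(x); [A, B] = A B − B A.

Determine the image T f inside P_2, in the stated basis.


g(x) = -18x^2 + 6x

θ f = -(9/4)x^3 + 6x^2
D θ f = -(27/4)x^2 + 12x
D f = -(9/4)x^2 + 6x
θ D f = -(9/2)x^2 + 6x
[D, θ] f = -(9/4)x^2 + 6x
θ [D, θ] f = -(9/2)x^2 + 6x
θ θ [D, θ] f = -9x^2 + 6x
θ θ θ [D, θ] f = -18x^2 + 6x


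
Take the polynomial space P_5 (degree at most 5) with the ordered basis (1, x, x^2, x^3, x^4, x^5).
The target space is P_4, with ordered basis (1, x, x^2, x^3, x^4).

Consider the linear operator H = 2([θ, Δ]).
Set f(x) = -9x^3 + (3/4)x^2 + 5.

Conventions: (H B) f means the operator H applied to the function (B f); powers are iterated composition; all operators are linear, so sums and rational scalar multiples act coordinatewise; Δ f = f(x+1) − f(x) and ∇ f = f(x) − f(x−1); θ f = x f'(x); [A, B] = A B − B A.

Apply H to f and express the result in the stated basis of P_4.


the result is g(x) = 54x^2 + 105x + 51

Δ f = -27x^2 - (51/2)x - 33/4
θ Δ f = -54x^2 - (51/2)x
θ f = -27x^3 + (3/2)x^2
Δ θ f = -81x^2 - 78x - 51/2
[θ, Δ] f = 27x^2 + (105/2)x + 51/2
(2([θ, Δ])) f = 54x^2 + 105x + 51


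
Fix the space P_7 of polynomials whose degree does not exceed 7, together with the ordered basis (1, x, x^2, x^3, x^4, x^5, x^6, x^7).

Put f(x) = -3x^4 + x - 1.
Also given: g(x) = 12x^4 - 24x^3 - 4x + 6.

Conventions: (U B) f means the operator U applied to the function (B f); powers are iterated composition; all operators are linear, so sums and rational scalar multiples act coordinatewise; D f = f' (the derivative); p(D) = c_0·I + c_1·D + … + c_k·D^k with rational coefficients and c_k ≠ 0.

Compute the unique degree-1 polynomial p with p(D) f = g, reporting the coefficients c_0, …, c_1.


p(D) = -4·I + 2·D, i.e. c_0 = -4, c_1 = 2

D^0 f = -3x^4 + x - 1
D^1 f = -12x^3 + 1
matching coefficients of g against c_0 f + c_1 Df + … from the top degree down determines the c_i
solution: c_0 = -4, c_1 = 2


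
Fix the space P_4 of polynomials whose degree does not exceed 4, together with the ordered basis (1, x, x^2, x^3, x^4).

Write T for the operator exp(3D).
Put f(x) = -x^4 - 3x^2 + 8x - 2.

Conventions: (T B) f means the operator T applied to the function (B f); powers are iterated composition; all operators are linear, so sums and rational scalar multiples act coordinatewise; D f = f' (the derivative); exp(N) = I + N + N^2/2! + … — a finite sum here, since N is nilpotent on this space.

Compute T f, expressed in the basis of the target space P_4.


order-1 term: -12x^3 - 18x + 24
order-2 term: -54x^2 - 27
order-3 term: -108x
order-4 term: -81
the series for exp(3D) f terminates at order 4
exp(3D) f = -x^4 - 12x^3 - 57x^2 - 118x - 86

g(x) = -x^4 - 12x^3 - 57x^2 - 118x - 86


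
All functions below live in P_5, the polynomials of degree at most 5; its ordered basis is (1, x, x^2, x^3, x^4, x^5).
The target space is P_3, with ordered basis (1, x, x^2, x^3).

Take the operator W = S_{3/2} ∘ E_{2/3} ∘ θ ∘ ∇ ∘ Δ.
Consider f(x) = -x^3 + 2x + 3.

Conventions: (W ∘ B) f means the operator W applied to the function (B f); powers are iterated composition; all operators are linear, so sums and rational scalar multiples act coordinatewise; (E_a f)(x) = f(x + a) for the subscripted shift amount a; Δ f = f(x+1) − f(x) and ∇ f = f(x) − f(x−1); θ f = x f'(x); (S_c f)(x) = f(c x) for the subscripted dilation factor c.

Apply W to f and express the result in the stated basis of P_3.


Δ f = -3x^2 - 3x + 1
∇ Δ f = -6x
θ (∇ ∘ Δ) f = -6x
E_{2/3} θ (∇ ∘ Δ) f = -6x - 4
S_{3/2} E_{2/3} θ (∇ ∘ Δ) f = -9x - 4

the result is g(x) = -9x - 4


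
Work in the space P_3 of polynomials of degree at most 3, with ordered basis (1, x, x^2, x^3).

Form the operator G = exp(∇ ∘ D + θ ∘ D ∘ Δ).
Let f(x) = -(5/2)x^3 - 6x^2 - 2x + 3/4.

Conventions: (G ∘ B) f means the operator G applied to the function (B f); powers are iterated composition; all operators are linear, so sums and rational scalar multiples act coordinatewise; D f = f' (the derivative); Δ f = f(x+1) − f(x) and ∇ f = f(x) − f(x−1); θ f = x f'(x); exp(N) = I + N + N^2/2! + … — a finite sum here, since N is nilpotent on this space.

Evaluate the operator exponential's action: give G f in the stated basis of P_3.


the result is g(x) = -(5/2)x^3 - 6x^2 - 32x - 15/4

order-1 term: -30x - 9/2
the series for exp(∇ ∘ D + θ ∘ D ∘ Δ) f terminates at order 1
exp(∇ ∘ D + θ ∘ D ∘ Δ) f = -(5/2)x^3 - 6x^2 - 32x - 15/4


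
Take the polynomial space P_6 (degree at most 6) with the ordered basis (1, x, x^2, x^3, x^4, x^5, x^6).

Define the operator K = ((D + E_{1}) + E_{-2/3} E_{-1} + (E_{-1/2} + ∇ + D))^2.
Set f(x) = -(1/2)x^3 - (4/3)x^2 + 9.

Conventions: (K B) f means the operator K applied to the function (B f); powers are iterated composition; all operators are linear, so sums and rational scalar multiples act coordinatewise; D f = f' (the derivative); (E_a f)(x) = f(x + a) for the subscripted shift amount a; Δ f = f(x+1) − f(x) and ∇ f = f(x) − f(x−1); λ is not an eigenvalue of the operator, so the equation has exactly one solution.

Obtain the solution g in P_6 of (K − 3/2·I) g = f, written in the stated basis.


the result is g(x) = -(1/15)x^3 + (26/225)x^2 + (1096/3375)x + 74324/151875

write g with unknown coordinates in the stated basis and equate coefficients in (K − 3/2·I) g = f
solving from the highest basis element down gives g = -(1/15)x^3 + (26/225)x^2 + (1096/3375)x + 74324/151875
check: K g = -(3/5)x^3 - (29/25)x^2 + (548/1125)x + 492787/50625
so K g − 3/2·g = -(1/2)x^3 - (4/3)x^2 + 9 = f ✓


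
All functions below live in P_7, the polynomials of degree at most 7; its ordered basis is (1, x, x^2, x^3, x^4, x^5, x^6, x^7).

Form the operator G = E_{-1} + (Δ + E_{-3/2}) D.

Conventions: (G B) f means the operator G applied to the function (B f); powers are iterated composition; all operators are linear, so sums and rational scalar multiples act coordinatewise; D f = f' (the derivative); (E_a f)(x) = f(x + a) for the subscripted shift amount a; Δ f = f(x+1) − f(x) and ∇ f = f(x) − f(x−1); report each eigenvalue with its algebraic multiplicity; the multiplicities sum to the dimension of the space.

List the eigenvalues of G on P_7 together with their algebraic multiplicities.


image of 1: 1
image of x: x
image of x^2: x^2
image of x^3: x^3 + 35/4
image of x^4: x^4 + 35x - 17/2
image of x^5: x^5 + (175/2)x^2 - (85/2)x + 469/16
image of x^6: x^6 + 175x^3 - (255/2)x^2 + (1407/8)x - 617/16
image of x^7: x^7 + (1225/4)x^4 - (595/2)x^3 + (9849/16)x^2 - (4319/16)x + 5487/64
the matrix is upper triangular; its diagonal is (1, 1, 1, 1, 1, 1, 1, 1)
for a triangular matrix the eigenvalues are the diagonal entries, with algebraic multiplicity their repetition count

λ = 1 (multiplicity 8)


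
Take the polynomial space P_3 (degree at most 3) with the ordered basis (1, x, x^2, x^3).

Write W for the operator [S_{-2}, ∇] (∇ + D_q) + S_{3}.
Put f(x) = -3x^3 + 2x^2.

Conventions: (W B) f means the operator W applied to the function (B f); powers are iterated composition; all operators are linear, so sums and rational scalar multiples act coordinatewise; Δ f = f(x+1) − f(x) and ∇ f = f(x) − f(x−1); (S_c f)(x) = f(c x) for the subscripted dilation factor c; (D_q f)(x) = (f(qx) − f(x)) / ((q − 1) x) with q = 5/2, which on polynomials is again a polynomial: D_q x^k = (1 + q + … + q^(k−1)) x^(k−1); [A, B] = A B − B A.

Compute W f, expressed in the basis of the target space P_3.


∇ f = -9x^2 + 13x - 5
D_q f = -(117/4)x^2 + 7x
(∇ + D_q) f = -(153/4)x^2 + 20x - 5
∇ (∇ + D_q) f = -(153/2)x + 233/4
S_{-2} ∇ (∇ + D_q) f = 153x + 233/4
S_{-2} (∇ + D_q) f = -153x^2 - 40x - 5
∇ S_{-2} (∇ + D_q) f = -306x + 113
[S_{-2}, ∇] (∇ + D_q) f = 459x - 219/4
S_{3} f = -81x^3 + 18x^2
([S_{-2}, ∇] (∇ + D_q) + S_{3}) f = -81x^3 + 18x^2 + 459x - 219/4

g(x) = -81x^3 + 18x^2 + 459x - 219/4


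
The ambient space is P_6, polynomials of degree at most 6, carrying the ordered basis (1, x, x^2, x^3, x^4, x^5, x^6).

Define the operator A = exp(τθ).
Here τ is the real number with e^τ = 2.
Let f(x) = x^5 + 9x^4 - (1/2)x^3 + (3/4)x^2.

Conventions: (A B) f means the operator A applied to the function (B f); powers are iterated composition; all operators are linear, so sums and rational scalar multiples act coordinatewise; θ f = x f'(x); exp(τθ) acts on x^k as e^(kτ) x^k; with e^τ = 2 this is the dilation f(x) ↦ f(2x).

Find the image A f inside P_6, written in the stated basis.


g(x) = 32x^5 + 144x^4 - 4x^3 + 3x^2

exp(τθ) x^k = e^(kτ) x^k; with e^τ = 2 this sends x^k to 2^k x^k
x^2 ↦ 4 x^2
x^3 ↦ 8 x^3
x^4 ↦ 16 x^4
x^5 ↦ 32 x^5
applying this coordinatewise to f: exp(τθ) f = 32x^5 + 144x^4 - 4x^3 + 3x^2


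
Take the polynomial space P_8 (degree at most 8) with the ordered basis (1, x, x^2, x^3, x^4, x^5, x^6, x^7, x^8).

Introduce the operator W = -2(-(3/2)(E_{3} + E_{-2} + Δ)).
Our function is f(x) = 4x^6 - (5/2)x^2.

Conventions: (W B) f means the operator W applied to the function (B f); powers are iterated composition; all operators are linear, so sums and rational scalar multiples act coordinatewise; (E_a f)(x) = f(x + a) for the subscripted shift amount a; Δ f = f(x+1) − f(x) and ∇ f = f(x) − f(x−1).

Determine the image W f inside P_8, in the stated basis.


the result is g(x) = 24x^6 + 144x^5 + 2520x^4 + 4800x^3 + 17625x^2 + 15234x + 9423

E_{3} f = 4x^6 + 72x^5 + 540x^4 + 2160x^3 + (9715/2)x^2 + 5817x + 5787/2
E_{-2} f = 4x^6 - 48x^5 + 240x^4 - 640x^3 + (1915/2)x^2 - 758x + 246
Δ f = 24x^5 + 60x^4 + 80x^3 + 60x^2 + 19x + 3/2
(E_{3} + E_{-2} + Δ) f = 8x^6 + 48x^5 + 840x^4 + 1600x^3 + 5875x^2 + 5078x + 3141
(-(3/2)(E_{3} + E_{-2} + Δ)) f = -12x^6 - 72x^5 - 1260x^4 - 2400x^3 - (17625/2)x^2 - 7617x - 9423/2
(-2(-(3/2)(E_{3} + E_{-2} + Δ))) f = 24x^6 + 144x^5 + 2520x^4 + 4800x^3 + 17625x^2 + 15234x + 9423


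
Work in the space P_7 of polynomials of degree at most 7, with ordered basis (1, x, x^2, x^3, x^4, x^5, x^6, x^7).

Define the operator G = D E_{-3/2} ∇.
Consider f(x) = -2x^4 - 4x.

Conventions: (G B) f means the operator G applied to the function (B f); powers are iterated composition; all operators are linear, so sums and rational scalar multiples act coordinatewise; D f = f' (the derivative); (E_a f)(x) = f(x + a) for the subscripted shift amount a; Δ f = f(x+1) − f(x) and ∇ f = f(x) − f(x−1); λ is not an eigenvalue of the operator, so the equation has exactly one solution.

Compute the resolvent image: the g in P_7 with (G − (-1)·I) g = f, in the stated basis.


the image equals g(x) = -2x^4 + 24x^2 - 100x + 50

write g with unknown coordinates in the stated basis and equate coefficients in (G − (-1)·I) g = f
solving from the highest basis element down gives g = -2x^4 + 24x^2 - 100x + 50
check: G g = -24x^2 + 96x - 50
so G g − (-1)·g = -2x^4 - 4x = f ✓


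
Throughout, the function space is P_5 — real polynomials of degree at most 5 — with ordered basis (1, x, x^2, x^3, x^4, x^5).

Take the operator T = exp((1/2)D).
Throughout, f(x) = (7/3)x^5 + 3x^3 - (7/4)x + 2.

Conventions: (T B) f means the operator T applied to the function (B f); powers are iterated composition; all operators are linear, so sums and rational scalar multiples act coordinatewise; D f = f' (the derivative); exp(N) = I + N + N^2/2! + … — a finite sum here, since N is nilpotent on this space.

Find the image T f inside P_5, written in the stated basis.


g(x) = (7/3)x^5 + (35/6)x^4 + (53/6)x^3 + (89/12)x^2 + (59/48)x + 151/96

order-1 term: (35/6)x^4 + (9/2)x^2 - 7/8
order-2 term: (35/6)x^3 + (9/4)x
order-3 term: (35/12)x^2 + 3/8
order-4 term: (35/48)x
order-5 term: 7/96
the series for exp((1/2)D) f terminates at order 5
exp((1/2)D) f = (7/3)x^5 + (35/6)x^4 + (53/6)x^3 + (89/12)x^2 + (59/48)x + 151/96


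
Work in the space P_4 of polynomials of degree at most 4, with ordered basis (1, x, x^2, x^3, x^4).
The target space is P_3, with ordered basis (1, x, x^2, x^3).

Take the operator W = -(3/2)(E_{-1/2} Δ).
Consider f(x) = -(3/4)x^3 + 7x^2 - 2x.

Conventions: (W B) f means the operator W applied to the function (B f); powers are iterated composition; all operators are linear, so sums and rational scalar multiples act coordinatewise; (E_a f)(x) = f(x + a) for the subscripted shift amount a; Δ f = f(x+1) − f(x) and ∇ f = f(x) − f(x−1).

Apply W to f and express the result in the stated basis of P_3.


the image equals g(x) = (27/8)x^2 - 21x + 105/32

Δ f = -(9/4)x^2 + (47/4)x + 17/4
E_{-1/2} Δ f = -(9/4)x^2 + 14x - 35/16
(-(3/2)(E_{-1/2} Δ)) f = (27/8)x^2 - 21x + 105/32


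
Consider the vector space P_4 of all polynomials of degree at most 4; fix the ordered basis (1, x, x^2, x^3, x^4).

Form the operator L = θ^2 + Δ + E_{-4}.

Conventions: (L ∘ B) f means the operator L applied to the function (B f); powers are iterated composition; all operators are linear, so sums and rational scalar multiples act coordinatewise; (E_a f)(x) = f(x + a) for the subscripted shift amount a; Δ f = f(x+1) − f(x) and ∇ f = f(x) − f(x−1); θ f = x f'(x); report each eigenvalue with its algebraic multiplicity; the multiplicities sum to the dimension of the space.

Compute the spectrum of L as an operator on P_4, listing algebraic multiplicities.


λ = 1 (multiplicity 1), λ = 2 (multiplicity 1), λ = 5 (multiplicity 1), λ = 10 (multiplicity 1), λ = 17 (multiplicity 1)

image of 1: 1
image of x: 2x - 3
image of x^2: 5x^2 - 6x + 17
image of x^3: 10x^3 - 9x^2 + 51x - 63
image of x^4: 17x^4 - 12x^3 + 102x^2 - 252x + 257
the matrix is upper triangular; its diagonal is (1, 2, 5, 10, 17)
for a triangular matrix the eigenvalues are the diagonal entries, with algebraic multiplicity their repetition count


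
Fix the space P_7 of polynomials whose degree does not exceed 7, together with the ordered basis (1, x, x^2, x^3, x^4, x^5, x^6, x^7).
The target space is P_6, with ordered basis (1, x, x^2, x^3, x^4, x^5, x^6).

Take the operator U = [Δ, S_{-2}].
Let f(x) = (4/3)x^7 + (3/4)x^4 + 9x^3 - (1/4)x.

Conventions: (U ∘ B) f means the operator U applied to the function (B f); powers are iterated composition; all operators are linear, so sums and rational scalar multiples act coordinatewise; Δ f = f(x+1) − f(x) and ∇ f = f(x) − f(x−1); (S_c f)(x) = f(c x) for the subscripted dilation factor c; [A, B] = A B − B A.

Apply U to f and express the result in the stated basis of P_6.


S_{-2} f = -(512/3)x^7 + 12x^4 - 72x^3 + (1/2)x
Δ S_{-2} f = -(3584/3)x^6 - 3584x^5 - (17920/3)x^4 - (17776/3)x^3 - 3728x^2 - (4088/3)x - 1381/6
Δ f = (28/3)x^6 + 28x^5 + (140/3)x^4 + (149/3)x^3 + (119/2)x^2 + (118/3)x + 65/6
S_{-2} Δ f = (1792/3)x^6 - 896x^5 + (2240/3)x^4 - (1192/3)x^3 + 238x^2 - (236/3)x + 65/6
[Δ, S_{-2}] f = -1792x^6 - 2688x^5 - 6720x^4 - 5528x^3 - 3966x^2 - 1284x - 241

the result is g(x) = -1792x^6 - 2688x^5 - 6720x^4 - 5528x^3 - 3966x^2 - 1284x - 241


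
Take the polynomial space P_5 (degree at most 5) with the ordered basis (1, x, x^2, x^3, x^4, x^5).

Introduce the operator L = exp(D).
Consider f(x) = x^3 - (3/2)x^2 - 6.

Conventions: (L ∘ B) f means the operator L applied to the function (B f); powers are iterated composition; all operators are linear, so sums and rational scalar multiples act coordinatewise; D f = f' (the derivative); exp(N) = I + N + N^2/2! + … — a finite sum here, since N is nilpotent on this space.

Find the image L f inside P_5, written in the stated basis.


order-1 term: 3x^2 - 3x
order-2 term: 3x - 3/2
order-3 term: 1
the series for exp(D) f terminates at order 3
exp(D) f = x^3 + (3/2)x^2 - 13/2

g(x) = x^3 + (3/2)x^2 - 13/2


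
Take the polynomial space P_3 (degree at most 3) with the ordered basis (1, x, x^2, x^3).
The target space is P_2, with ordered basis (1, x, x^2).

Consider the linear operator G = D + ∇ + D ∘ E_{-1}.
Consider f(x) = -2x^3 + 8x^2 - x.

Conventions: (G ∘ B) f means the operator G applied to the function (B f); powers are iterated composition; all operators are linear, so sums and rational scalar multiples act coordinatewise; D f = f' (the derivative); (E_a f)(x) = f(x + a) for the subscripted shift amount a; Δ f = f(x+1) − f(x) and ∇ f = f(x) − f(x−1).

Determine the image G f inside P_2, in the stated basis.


D f = -6x^2 + 16x - 1
∇ f = -6x^2 + 22x - 11
E_{-1} f = -2x^3 + 14x^2 - 23x + 11
D E_{-1} f = -6x^2 + 28x - 23
(D + ∇ + D ∘ E_{-1}) f = -18x^2 + 66x - 35

the image equals g(x) = -18x^2 + 66x - 35


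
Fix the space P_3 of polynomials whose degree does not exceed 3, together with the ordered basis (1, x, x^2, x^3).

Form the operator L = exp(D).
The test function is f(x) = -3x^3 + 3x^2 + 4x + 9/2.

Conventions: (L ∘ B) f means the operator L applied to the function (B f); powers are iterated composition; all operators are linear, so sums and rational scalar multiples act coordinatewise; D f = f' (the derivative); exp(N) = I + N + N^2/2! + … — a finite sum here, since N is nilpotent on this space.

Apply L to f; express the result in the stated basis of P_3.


order-1 term: -9x^2 + 6x + 4
order-2 term: -9x + 3
order-3 term: -3
the series for exp(D) f terminates at order 3
exp(D) f = -3x^3 - 6x^2 + x + 17/2

g(x) = -3x^3 - 6x^2 + x + 17/2
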